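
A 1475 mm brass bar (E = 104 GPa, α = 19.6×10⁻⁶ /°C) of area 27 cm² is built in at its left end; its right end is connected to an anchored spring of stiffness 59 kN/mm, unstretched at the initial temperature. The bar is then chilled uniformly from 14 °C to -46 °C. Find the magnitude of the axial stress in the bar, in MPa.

σ ≈ 28.9 MPa (tensile)

Free thermal contraction: δ_free = αΔT L = 19.6×10⁻⁶ × 60 × 1475 = 1.735 mm.
With a force P in the spring, the elastic change of the bar is PL/(AE) and that of the spring is P/k; compatibility requires their sum to equal δ_free.
P [ L/(AE) + 1/k ] = δ_free → P [ 1475/(2700×104×10³) + 1/(59×10³) ] = 1.735.
P = 1.735 / 2.22×10⁻⁵ = 78130 N.
σ = P/A = 78130/2700 = 28.94 MPa.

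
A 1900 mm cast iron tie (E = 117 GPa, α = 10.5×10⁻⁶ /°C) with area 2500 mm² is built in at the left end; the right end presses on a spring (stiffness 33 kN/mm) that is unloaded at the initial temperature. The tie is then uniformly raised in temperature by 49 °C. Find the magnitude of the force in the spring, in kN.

The unrestrained thermal change is αΔT L = 10.5×10⁻⁶ × 49 × 1900 = 0.9775 mm.
Let P be the compressive force at the spring. The tie shortens elastically by PL/(AE) and the spring compresses by P/k; together these equal δ_free.
P [ L/(AE) + 1/k ] = δ_free → P [ 1900/(2500×117×10³) + 1/(33×10³) ] = 0.9775.
P = 0.9775 / 3.68×10⁻⁵ = 26560 N.

P ≈ 26.6 kN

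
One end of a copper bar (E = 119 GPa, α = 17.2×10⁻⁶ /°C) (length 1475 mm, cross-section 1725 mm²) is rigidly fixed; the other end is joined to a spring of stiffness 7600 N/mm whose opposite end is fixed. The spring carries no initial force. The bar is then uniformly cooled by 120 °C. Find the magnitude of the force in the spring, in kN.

P ≈ 21.9 kN

The unrestrained thermal change is αΔT L = 17.2×10⁻⁶ × 120 × 1475 = 3.044 mm.
Let P be the tensile force in the spring. The bar extends elastically by PL/(AE) and the spring stretches by P/k; together these equal δ_free.
So P = δ_free / [L/(AE) + 1/k] = 3.044 / [ 1475/(1725×119×10³) + 1/(7600) ].
P = 3.044 / 0.0001388 = 21940 N.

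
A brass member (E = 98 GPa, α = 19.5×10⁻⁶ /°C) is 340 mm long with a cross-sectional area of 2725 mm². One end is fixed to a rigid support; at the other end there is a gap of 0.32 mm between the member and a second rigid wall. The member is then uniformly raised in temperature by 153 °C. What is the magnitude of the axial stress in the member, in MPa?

Free thermal elongation = αΔT L = 19.5×10⁻⁶ × 153 × 340 = 1.014 mm.
This exceeds the 0.32 mm gap, so the wall pushes back. The portion of expansion that must be recovered elastically is δ_free − gap = 1.014 − 0.32 = 0.6944 mm.
Compatibility: PL/(AE) = 0.6944 mm, so σ = P/A = E × (0.6944/340) = 200.1 MPa.

σ ≈ 200 MPa (compressive)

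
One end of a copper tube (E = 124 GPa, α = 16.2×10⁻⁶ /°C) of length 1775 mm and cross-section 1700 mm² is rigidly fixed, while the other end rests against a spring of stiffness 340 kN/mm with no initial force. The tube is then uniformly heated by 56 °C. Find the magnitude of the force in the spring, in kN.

P ≈ 142 kN

If the spring were absent the tube would lengthen by αΔT L = 16.2×10⁻⁶ × 56 × 1775 = 1.61 mm.
With a force P in the spring, the elastic change of the tube is PL/(AE) and that of the spring is P/k; compatibility requires their sum to equal δ_free.
P [ L/(AE) + 1/k ] = δ_free → P [ 1775/(1700×124×10³) + 1/(340×10³) ] = 1.61.
P = 1.61 / 1.136×10⁻⁵ = 141700 N.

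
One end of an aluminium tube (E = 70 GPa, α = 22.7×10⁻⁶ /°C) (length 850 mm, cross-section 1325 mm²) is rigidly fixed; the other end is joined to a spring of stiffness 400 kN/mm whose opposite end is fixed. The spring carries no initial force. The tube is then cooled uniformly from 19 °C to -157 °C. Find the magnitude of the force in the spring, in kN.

P ≈ 291 kN

If the spring were absent the tube would shorten by αΔT L = 22.7×10⁻⁶ × 176 × 850 = 3.396 mm.
With a force P in the spring, the elastic change of the tube is PL/(AE) and that of the spring is P/k; compatibility requires their sum to equal δ_free.
So P = δ_free / [L/(AE) + 1/k] = 3.396 / [ 850/(1325×70×10³) + 1/(400×10³) ].
P = 3.396 / 1.166×10⁻⁵ = 291100 N.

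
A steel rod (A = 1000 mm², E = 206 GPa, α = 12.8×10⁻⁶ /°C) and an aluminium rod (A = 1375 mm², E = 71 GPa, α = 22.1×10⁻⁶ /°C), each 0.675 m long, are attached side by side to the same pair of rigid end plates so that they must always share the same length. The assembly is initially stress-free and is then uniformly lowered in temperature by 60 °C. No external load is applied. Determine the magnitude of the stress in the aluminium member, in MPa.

Both members must finish at the same length. With the larger α, the aluminium tends to over-contract; the plates restrain it, putting the aluminium in tension and the steel in compression. With no external load the two internal forces are equal and opposite, magnitude P.
Equating the net (thermal + elastic) strains gives |α₁ − α₂|·ΔT = P·[1/(A₁E₁) + 1/(A₂E₂)].
|α₁ − α₂|·ΔT = 9.3×10⁻⁶ × 60 = 0.000558.
1/(A₁E₁) + 1/(A₂E₂) = 1/(1000×206×10³) + 1/(1375×71×10³) = 1.51×10⁻⁸ N⁻¹.
P = 0.000558 / 1.51×10⁻⁸ = 36960 N = 36.96 kN.
σ_{aluminium} = P/A₂ = 36960/1375 = 26.88 MPa, tensile.

σ ≈ 26.9 MPa (tensile)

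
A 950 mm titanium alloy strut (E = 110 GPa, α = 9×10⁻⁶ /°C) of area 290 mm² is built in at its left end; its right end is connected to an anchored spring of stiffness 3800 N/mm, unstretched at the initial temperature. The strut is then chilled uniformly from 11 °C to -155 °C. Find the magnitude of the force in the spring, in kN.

P ≈ 4.85 kN

Free thermal contraction: δ_free = αΔT L = 9×10⁻⁶ × 166 × 950 = 1.419 mm.
With a force P in the spring, the elastic change of the strut is PL/(AE) and that of the spring is P/k; compatibility requires their sum to equal δ_free.
P [ L/(AE) + 1/k ] = δ_free → P [ 950/(290×110×10³) + 1/(3800) ] = 1.419.
P = 1.419 / 0.0002929 = 4845 N.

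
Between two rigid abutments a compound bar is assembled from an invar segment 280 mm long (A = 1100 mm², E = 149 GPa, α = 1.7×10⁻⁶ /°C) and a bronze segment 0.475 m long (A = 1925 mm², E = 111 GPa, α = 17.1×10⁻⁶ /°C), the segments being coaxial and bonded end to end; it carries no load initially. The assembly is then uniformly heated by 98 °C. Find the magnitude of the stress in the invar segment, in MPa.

σ ≈ 195 MPa (compressive)

Free thermal expansion of the whole bar: Σ αᵢΔT Lᵢ = 1.7×10⁻⁶×98×280 + 17.1×10⁻⁶×98×475 = 0.8427 mm.
Since the ends are fixed, an axial force P builds up, equal in every segment, with P · Σ Lᵢ/(AᵢEᵢ) = δ_free.
The series flexibility is Σ Lᵢ/(AᵢEᵢ) = 280/(1100×149×10³) + 475/(1925×111×10³) = 3.931×10⁻⁶ mm/N.
P = 0.8427 / 3.931×10⁻⁶ = 214300 N = 214.3 kN, compressive.
σ_{invar} = P / A = 214300 / 1100 = 194.9 MPa.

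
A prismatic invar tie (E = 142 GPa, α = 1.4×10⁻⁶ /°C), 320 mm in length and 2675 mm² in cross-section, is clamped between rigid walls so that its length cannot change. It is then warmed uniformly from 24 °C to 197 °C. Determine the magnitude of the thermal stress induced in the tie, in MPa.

σ ≈ 34.4 MPa (compressive)

With length fixed, the mechanical strain must cancel the thermal strain αΔT = 1.4×10⁻⁶ × 173 = 242.2×10⁻⁶.
Hence σ = E·αΔT = 142×10³ × 242.2×10⁻⁶ = 34.39 MPa, compressive.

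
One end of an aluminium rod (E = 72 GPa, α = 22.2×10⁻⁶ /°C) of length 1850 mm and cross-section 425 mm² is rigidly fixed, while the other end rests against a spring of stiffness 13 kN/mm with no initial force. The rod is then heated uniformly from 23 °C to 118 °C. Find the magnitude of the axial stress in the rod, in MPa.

Free thermal expansion: δ_free = αΔT L = 22.2×10⁻⁶ × 95 × 1850 = 3.902 mm.
Let P be the compressive force at the spring. The rod shortens elastically by PL/(AE) and the spring compresses by P/k; together these equal δ_free.
P [ L/(AE) + 1/k ] = δ_free → P [ 1850/(425×72×10³) + 1/(13×10³) ] = 3.902.
P = 3.902 / 0.0001374 = 28400 N.
σ = P/A = 28400/425 = 66.82 MPa.

σ ≈ 66.8 MPa (compressive)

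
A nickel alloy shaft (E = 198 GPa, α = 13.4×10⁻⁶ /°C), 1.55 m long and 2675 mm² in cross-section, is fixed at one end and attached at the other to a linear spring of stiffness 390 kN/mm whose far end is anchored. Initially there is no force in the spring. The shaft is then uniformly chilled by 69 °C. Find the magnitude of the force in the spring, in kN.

If the spring were absent the shaft would shorten by αΔT L = 13.4×10⁻⁶ × 69 × 1550 = 1.433 mm.
With a force P in the spring, the elastic change of the shaft is PL/(AE) and that of the spring is P/k; compatibility requires their sum to equal δ_free.
P [ L/(AE) + 1/k ] = δ_free → P [ 1550/(2675×198×10³) + 1/(390×10³) ] = 1.433.
P = 1.433 / 5.491×10⁻⁶ = 261000 N.

P ≈ 261 kN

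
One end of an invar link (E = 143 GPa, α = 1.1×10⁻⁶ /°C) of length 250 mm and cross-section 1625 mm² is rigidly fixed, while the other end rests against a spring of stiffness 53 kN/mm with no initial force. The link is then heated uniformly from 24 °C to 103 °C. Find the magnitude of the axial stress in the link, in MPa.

Free thermal expansion: δ_free = αΔT L = 1.1×10⁻⁶ × 79 × 250 = 0.02173 mm.
With a force P in the spring, the elastic change of the link is PL/(AE) and that of the spring is P/k; compatibility requires their sum to equal δ_free.
So P = δ_free / [L/(AE) + 1/k] = 0.02173 / [ 250/(1625×143×10³) + 1/(53×10³) ].
P = 0.02173 / 1.994×10⁻⁵ = 1089 N.
σ = P/A = 1089/1625 = 0.6703 MPa.

σ ≈ 0.67 MPa (compressive)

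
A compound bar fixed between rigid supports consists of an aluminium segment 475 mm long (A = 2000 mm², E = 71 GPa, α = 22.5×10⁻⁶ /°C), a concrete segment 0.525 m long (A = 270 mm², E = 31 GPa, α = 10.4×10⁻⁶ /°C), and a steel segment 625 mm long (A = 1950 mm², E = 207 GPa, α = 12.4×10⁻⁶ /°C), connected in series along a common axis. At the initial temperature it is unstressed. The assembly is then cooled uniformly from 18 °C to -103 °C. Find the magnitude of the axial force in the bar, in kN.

P ≈ 42.8 kN (tensile)

If the supports were absent, the total length change would be Σ αᵢΔT Lᵢ = 22.5×10⁻⁶×121×475 + 10.4×10⁻⁶×121×525 + 12.4×10⁻⁶×121×625 = 2.892 mm.
Since the ends are fixed, an axial force P builds up, equal in every segment, with P · Σ Lᵢ/(AᵢEᵢ) = δ_free.
The series flexibility is Σ Lᵢ/(AᵢEᵢ) = 475/(2000×71×10³) + 525/(270×31×10³) + 625/(1950×207×10³) = 6.762×10⁻⁵ mm/N.
So P = 2.892 / 6.762×10⁻⁵ = 42.76 kN, tensile.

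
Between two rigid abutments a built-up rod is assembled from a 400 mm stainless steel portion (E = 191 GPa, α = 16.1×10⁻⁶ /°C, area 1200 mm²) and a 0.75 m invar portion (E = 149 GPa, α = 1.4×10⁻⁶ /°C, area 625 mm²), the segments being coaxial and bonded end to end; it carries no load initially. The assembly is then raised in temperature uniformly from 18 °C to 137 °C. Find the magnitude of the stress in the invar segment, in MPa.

σ ≈ 146 MPa (compressive)

With the walls removed the bar would change length by δ_free = Σ αᵢΔT Lᵢ = 16.1×10⁻⁶×119×400 + 1.4×10⁻⁶×119×750 = 0.8913 mm.
Since the ends are fixed, an axial force P builds up, equal in every segment, with P · Σ Lᵢ/(AᵢEᵢ) = δ_free.
The series flexibility is Σ Lᵢ/(AᵢEᵢ) = 400/(1200×191×10³) + 750/(625×149×10³) = 9.799×10⁻⁶ mm/N.
So P = 0.8913 / 9.799×10⁻⁶ = 90.96 kN, compressive.
σ_{invar} = P / A = 90960 / 625 = 145.5 MPa.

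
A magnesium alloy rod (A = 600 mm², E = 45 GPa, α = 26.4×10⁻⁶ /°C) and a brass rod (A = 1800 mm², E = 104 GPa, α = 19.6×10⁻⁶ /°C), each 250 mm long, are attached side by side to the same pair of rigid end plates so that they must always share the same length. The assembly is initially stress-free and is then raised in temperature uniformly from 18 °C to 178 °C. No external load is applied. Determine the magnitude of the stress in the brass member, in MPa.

Equilibrium of a rigid end plate with no external load gives equal and opposite internal forces ±P in the two members. Since α_{magnesium alloy} > α_{brass}, heating drives the magnesium alloy into compression and the brass into tension.
Equating the net (thermal + elastic) strains gives |α₁ − α₂|·ΔT = P·[1/(A₁E₁) + 1/(A₂E₂)].
|α₁ − α₂|·ΔT = 6.8×10⁻⁶ × 160 = 0.001088.
1/(A₁E₁) + 1/(A₂E₂) = 1/(600×45×10³) + 1/(1800×104×10³) = 4.238×10⁻⁸ N⁻¹.
P = 0.001088 / 4.238×10⁻⁸ = 25670 N = 25.67 kN.
σ_{brass} = P/A₂ = 25670/1800 = 14.26 MPa, tensile.

σ ≈ 14.3 MPa (tensile)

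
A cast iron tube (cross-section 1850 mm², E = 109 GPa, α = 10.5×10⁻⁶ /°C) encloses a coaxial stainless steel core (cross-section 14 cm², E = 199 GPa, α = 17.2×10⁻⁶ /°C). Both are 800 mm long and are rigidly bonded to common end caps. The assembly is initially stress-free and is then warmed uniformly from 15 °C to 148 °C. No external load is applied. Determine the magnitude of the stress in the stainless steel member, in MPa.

σ ≈ 74.5 MPa (compressive)

Equilibrium of a rigid end plate with no external load gives equal and opposite internal forces ±P in the two members. Since α_{stainless steel} > α_{cast iron}, heating drives the stainless steel into compression and the cast iron into tension.
Equating the net (thermal + elastic) strains gives |α₁ − α₂|·ΔT = P·[1/(A₁E₁) + 1/(A₂E₂)].
|α₁ − α₂|·ΔT = 6.7×10⁻⁶ × 133 = 0.0008911.
1/(A₁E₁) + 1/(A₂E₂) = 1/(1850×109×10³) + 1/(1400×199×10³) = 8.548×10⁻⁹ N⁻¹.
So P = 0.0008911 / 8.548×10⁻⁹ = 104.2 kN.
σ_{stainless steel} = P/A₂ = 104200/1400 = 74.46 MPa, compressive.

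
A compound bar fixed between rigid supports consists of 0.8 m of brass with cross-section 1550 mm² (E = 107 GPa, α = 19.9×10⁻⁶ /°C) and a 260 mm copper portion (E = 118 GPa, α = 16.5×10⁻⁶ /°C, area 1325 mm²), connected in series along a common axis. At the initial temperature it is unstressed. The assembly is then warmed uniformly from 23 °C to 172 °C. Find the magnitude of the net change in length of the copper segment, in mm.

Free thermal expansion of the whole bar: Σ αᵢΔT Lᵢ = 19.9×10⁻⁶×149×800 + 16.5×10⁻⁶×149×260 = 3.011 mm.
The walls prevent any net length change, so an axial force P (same in every segment) develops. Compatibility: P · Σ Lᵢ/(AᵢEᵢ) = δ_free.
The series flexibility is Σ Lᵢ/(AᵢEᵢ) = 800/(1550×107×10³) + 260/(1325×118×10³) = 6.487×10⁻⁶ mm/N.
Hence P = δ_free / Σ(L/AE) = 3.011/6.487×10⁻⁶ = 464.2 kN (compressive).
For the copper segment, free thermal change = 16.5×10⁻⁶×149×260 = 0.6392 mm and elastic change from P = 464200×260/(1325×118×10³) = 0.772 mm; these oppose, so the net change is 0.133 mm (segment shortens).

|ΔL| ≈ 0.133 mm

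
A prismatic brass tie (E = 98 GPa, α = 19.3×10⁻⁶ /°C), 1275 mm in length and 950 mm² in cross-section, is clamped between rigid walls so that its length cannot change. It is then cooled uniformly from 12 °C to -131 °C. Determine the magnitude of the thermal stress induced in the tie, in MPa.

With length fixed, the mechanical strain must cancel the thermal strain αΔT = 19.3×10⁻⁶ × 143 = 2759.9×10⁻⁶.
Hence σ = E·αΔT = 98×10³ × 2759.9×10⁻⁶ = 270.5 MPa, tensile.

σ ≈ 270 MPa (tensile)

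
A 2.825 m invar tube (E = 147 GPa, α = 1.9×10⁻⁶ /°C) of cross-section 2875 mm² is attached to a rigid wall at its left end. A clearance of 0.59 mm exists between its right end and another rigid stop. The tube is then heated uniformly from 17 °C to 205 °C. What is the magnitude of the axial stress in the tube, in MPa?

σ ≈ 21.8 MPa (compressive)

If the wall were absent the tube would grow by αΔT L = 1.9×10⁻⁶ × 188 × 2825 = 1.009 mm.
This exceeds the 0.59 mm gap, so the wall pushes back. The portion of expansion that must be recovered elastically is δ_free − gap = 1.009 − 0.59 = 0.4191 mm.
Compatibility: PL/(AE) = 0.4191 mm, so σ = P/A = E × (0.4191/2825) = 21.81 MPa.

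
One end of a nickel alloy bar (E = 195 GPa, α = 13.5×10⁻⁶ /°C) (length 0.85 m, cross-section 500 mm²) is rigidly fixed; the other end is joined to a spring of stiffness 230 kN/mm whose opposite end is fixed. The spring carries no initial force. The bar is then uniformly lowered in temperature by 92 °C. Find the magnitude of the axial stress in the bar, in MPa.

σ ≈ 162 MPa (tensile)

If the spring were absent the bar would shorten by αΔT L = 13.5×10⁻⁶ × 92 × 850 = 1.056 mm.
Let P be the tensile force in the spring. The bar extends elastically by PL/(AE) and the spring stretches by P/k; together these equal δ_free.
P [ L/(AE) + 1/k ] = δ_free → P [ 850/(500×195×10³) + 1/(230×10³) ] = 1.056.
P = 1.056 / 1.307×10⁻⁵ = 80800 N.
σ = P/A = 80800/500 = 161.6 MPa.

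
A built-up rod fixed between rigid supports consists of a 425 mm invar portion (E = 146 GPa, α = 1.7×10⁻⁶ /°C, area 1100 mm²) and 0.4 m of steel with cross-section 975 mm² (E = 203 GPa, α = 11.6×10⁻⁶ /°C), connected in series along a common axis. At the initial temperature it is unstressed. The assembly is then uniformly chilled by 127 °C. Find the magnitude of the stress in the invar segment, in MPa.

With the walls removed the bar would change length by δ_free = Σ αᵢΔT Lᵢ = 1.7×10⁻⁶×127×425 + 11.6×10⁻⁶×127×400 = 0.681 mm.
The rigid supports impose zero overall length change; the single axial force P common to all segments must satisfy P Σ Lᵢ/(AᵢEᵢ) = δ_free.
The series flexibility is Σ Lᵢ/(AᵢEᵢ) = 425/(1100×146×10³) + 400/(975×203×10³) = 4.667×10⁻⁶ mm/N.
So P = 0.681 / 4.667×10⁻⁶ = 145.9 kN, tensile.
σ_{invar} = P / A = 145900 / 1100 = 132.7 MPa.

σ ≈ 133 MPa (tensile)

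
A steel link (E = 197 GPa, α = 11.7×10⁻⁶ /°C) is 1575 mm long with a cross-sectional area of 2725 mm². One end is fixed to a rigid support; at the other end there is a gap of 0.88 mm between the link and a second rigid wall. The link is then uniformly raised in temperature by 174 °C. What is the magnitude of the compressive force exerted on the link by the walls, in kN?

Free thermal elongation = αΔT L = 11.7×10⁻⁶ × 174 × 1575 = 3.206 mm.
After closing the 0.88 mm clearance, 3.206 − 0.88 = 2.326 mm of expansion remains to be suppressed by the wall.
Compatibility: PL/(AE) = 2.326 mm, so σ = P/A = E × (2.326/1575) = 291 MPa.
P = σA = 291 × 2725 = 792.9 kN.

P ≈ 793 kN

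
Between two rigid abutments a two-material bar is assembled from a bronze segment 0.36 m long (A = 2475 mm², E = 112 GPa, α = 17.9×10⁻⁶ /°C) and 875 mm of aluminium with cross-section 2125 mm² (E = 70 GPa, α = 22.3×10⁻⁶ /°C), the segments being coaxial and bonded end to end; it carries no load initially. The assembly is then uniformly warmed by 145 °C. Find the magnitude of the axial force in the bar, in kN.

P ≈ 524 kN (compressive)

Free thermal expansion of the whole bar: Σ αᵢΔT Lᵢ = 17.9×10⁻⁶×145×360 + 22.3×10⁻⁶×145×875 = 3.764 mm.
The walls prevent any net length change, so an axial force P (same in every segment) develops. Compatibility: P · Σ Lᵢ/(AᵢEᵢ) = δ_free.
The series flexibility is Σ Lᵢ/(AᵢEᵢ) = 360/(2475×112×10³) + 875/(2125×70×10³) = 7.181×10⁻⁶ mm/N.
Hence P = δ_free / Σ(L/AE) = 3.764/7.181×10⁻⁶ = 524.1 kN (compressive).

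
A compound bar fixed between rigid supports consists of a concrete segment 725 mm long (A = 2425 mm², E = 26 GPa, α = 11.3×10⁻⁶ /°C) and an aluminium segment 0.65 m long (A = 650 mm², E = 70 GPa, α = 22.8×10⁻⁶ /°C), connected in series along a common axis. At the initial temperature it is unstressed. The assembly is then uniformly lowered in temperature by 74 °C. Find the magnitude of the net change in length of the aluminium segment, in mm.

With the walls removed the bar would change length by δ_free = Σ αᵢΔT Lᵢ = 11.3×10⁻⁶×74×725 + 22.8×10⁻⁶×74×650 = 1.703 mm.
The walls prevent any net length change, so an axial force P (same in every segment) develops. Compatibility: P · Σ Lᵢ/(AᵢEᵢ) = δ_free.
The series flexibility is Σ Lᵢ/(AᵢEᵢ) = 725/(2425×26×10³) + 650/(650×70×10³) = 2.578×10⁻⁵ mm/N.
P = 1.703 / 2.578×10⁻⁵ = 66040 N = 66.04 kN, tensile.
For the aluminium segment, free thermal change = 22.8×10⁻⁶×74×650 = 1.097 mm and elastic change from P = 66040×650/(650×70×10³) = 0.9435 mm; these oppose, so the net change is 0.153 mm (segment shortens).

|ΔL| ≈ 0.153 mm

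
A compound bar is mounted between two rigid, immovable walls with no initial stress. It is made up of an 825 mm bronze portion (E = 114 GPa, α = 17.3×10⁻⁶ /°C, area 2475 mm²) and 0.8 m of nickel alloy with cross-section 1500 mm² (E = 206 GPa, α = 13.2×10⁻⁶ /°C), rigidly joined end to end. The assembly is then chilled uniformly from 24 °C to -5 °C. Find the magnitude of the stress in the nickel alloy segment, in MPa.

σ ≈ 87.1 MPa (tensile)

With the walls removed the bar would change length by δ_free = Σ αᵢΔT Lᵢ = 17.3×10⁻⁶×29×825 + 13.2×10⁻⁶×29×800 = 0.7201 mm.
Since the ends are fixed, an axial force P builds up, equal in every segment, with P · Σ Lᵢ/(AᵢEᵢ) = δ_free.
The series flexibility is Σ Lᵢ/(AᵢEᵢ) = 825/(2475×114×10³) + 800/(1500×206×10³) = 5.513×10⁻⁶ mm/N.
So P = 0.7201 / 5.513×10⁻⁶ = 130.6 kN, tensile.
σ_{nickel alloy} = P / A = 130600 / 1500 = 87.08 MPa.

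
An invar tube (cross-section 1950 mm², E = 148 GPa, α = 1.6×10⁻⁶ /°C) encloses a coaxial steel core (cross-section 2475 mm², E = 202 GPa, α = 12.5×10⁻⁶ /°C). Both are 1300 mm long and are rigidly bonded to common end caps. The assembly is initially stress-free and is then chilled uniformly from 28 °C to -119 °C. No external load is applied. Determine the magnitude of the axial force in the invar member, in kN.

P ≈ 293 kN (compressive in the invar)

Equilibrium of a rigid end plate with no external load gives equal and opposite internal forces ±P in the two members. Since α_{steel} > α_{invar}, cooling drives the steel into tension and the invar into compression.
Setting the final lengths equal and cancelling L: (α₁ − α₂)ΔT = P/(A₁E₁) + P/(A₂E₂).
|α₁ − α₂|·ΔT = 10.9×10⁻⁶ × 147 = 0.001602.
1/(A₁E₁) + 1/(A₂E₂) = 1/(1950×148×10³) + 1/(2475×202×10³) = 5.465×10⁻⁹ N⁻¹.
P = 0.001602 / 5.465×10⁻⁹ = 293200 N = 293.2 kN.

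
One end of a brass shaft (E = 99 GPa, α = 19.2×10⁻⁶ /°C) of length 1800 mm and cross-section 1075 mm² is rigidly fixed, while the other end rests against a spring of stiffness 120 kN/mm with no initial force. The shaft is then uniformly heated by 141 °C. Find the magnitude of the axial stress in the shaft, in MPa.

σ ≈ 180 MPa (compressive)

The unrestrained thermal change is αΔT L = 19.2×10⁻⁶ × 141 × 1800 = 4.873 mm.
With a force P in the spring, the elastic change of the shaft is PL/(AE) and that of the spring is P/k; compatibility requires their sum to equal δ_free.
So P = δ_free / [L/(AE) + 1/k] = 4.873 / [ 1800/(1075×99×10³) + 1/(120×10³) ].
P = 4.873 / 2.525×10⁻⁵ = 193000 N.
σ = P/A = 193000/1075 = 179.5 MPa.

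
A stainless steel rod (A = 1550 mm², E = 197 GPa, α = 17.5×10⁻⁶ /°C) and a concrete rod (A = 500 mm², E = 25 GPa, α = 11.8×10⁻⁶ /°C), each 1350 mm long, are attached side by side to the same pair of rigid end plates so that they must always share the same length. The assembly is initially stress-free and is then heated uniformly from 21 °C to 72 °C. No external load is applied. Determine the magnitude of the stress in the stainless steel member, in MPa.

The stainless steel has the larger α, so on heating it would change length more than the concrete if both were free. The rigid plates force a common final length, so the stainless steel is put into compression and the concrete into tension, with equal and opposite forces P (no external load).
Setting the final lengths equal and cancelling L: (α₁ − α₂)ΔT = P/(A₁E₁) + P/(A₂E₂).
|α₁ − α₂|·ΔT = 5.7×10⁻⁶ × 51 = 0.0002907.
1/(A₁E₁) + 1/(A₂E₂) = 1/(1550×197×10³) + 1/(500×25×10³) = 8.327×10⁻⁸ N⁻¹.
So P = 0.0002907 / 8.327×10⁻⁸ = 3.491 kN.
σ_{stainless steel} = P/A₁ = 3491/1550 = 2.252 MPa, compressive.

σ ≈ 2.25 MPa (compressive)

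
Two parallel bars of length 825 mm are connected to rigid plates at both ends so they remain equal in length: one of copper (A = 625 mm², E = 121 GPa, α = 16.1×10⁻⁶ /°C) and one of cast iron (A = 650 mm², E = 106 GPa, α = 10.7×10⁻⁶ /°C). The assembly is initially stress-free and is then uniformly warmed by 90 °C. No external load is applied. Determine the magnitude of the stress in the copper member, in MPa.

The copper has the larger α, so on heating it would change length more than the cast iron if both were free. The rigid plates force a common final length, so the copper is put into compression and the cast iron into tension, with equal and opposite forces P (no external load).
Equating the net (thermal + elastic) strains gives |α₁ − α₂|·ΔT = P·[1/(A₁E₁) + 1/(A₂E₂)].
|α₁ − α₂|·ΔT = 5.4×10⁻⁶ × 90 = 0.000486.
1/(A₁E₁) + 1/(A₂E₂) = 1/(625×121×10³) + 1/(650×106×10³) = 2.774×10⁻⁸ N⁻¹.
P = 0.000486 / 2.774×10⁻⁸ = 17520 N = 17.52 kN.
σ_{copper} = P/A₁ = 17520/625 = 28.03 MPa, compressive.

σ ≈ 28 MPa (compressive)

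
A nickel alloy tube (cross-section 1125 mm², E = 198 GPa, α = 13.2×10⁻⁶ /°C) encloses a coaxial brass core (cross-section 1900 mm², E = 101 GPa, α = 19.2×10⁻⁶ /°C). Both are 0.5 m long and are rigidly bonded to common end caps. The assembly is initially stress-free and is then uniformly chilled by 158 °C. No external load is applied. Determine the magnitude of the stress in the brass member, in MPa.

σ ≈ 51.4 MPa (tensile)

Equilibrium of a rigid end plate with no external load gives equal and opposite internal forces ±P in the two members. Since α_{brass} > α_{nickel alloy}, cooling drives the brass into tension and the nickel alloy into compression.
Equating the net (thermal + elastic) strains gives |α₁ − α₂|·ΔT = P·[1/(A₁E₁) + 1/(A₂E₂)].
|α₁ − α₂|·ΔT = 6×10⁻⁶ × 158 = 0.000948.
1/(A₁E₁) + 1/(A₂E₂) = 1/(1125×198×10³) + 1/(1900×101×10³) = 9.7×10⁻⁹ N⁻¹.
P = 0.000948 / 9.7×10⁻⁹ = 97730 N = 97.73 kN.
σ_{brass} = P/A₂ = 97730/1900 = 51.44 MPa, tensile.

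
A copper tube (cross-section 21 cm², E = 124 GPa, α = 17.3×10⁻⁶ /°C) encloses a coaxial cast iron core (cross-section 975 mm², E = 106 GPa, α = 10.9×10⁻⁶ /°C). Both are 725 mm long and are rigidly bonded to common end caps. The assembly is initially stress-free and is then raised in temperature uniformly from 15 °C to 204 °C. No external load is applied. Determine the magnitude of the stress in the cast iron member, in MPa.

Equilibrium of a rigid end plate with no external load gives equal and opposite internal forces ±P in the two members. Since α_{copper} > α_{cast iron}, heating drives the copper into compression and the cast iron into tension.
Compatibility of the two members (thermal + elastic change equal): (α₁ − α₂)ΔT = P·[1/(A₁E₁) + 1/(A₂E₂)].
|α₁ − α₂|·ΔT = 6.4×10⁻⁶ × 189 = 0.00121.
1/(A₁E₁) + 1/(A₂E₂) = 1/(2100×124×10³) + 1/(975×106×10³) = 1.352×10⁻⁸ N⁻¹.
P = 0.00121 / 1.352×10⁻⁸ = 89490 N = 89.49 kN.
σ_{cast iron} = P/A₂ = 89490/975 = 91.79 MPa, tensile.

σ ≈ 91.8 MPa (tensile)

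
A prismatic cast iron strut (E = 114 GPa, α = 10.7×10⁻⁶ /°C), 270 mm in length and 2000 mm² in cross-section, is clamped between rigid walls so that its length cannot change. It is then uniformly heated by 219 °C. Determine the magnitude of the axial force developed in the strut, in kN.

P ≈ 534 kN (compressive)

Full restraint means ε = 0, so the stress is σ = EαΔT = 114×10³ × 10.7×10⁻⁶ × 219 = 267.1 MPa.
P = AEαΔT = 2000 × 114×10³ × 10.7×10⁻⁶ × 219 = 534.3 kN (compressive).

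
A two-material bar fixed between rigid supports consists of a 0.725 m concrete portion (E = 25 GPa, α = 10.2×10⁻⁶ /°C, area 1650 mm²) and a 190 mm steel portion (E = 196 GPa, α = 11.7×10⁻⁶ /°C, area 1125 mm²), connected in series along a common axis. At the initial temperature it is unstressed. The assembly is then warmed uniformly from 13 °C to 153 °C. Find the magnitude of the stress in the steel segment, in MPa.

With the walls removed the bar would change length by δ_free = Σ αᵢΔT Lᵢ = 10.2×10⁻⁶×140×725 + 11.7×10⁻⁶×140×190 = 1.347 mm.
The walls prevent any net length change, so an axial force P (same in every segment) develops. Compatibility: P · Σ Lᵢ/(AᵢEᵢ) = δ_free.
Σ Lᵢ/(AᵢEᵢ) = 725/(1650×25×10³) + 190/(1125×196×10³) = 1.844×10⁻⁵ mm/N.
P = 1.347 / 1.844×10⁻⁵ = 73030 N = 73.03 kN, compressive.
σ_{steel} = P / A = 73030 / 1125 = 64.92 MPa.

σ ≈ 64.9 MPa (compressive)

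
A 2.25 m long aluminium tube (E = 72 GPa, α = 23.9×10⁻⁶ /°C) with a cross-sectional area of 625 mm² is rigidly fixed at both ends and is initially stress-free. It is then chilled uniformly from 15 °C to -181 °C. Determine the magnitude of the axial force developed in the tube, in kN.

P ≈ 211 kN (tensile)

Full restraint means ε = 0, so the stress is σ = EαΔT = 72×10³ × 23.9×10⁻⁶ × 196 = 337.3 MPa.
P = AEαΔT = 625 × 72×10³ × 23.9×10⁻⁶ × 196 = 210.8 kN (tensile).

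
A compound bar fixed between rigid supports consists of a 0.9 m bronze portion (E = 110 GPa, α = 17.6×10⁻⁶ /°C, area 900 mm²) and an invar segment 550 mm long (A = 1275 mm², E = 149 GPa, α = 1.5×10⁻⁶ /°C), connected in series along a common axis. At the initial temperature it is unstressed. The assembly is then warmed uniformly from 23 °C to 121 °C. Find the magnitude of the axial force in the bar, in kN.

If the supports were absent, the total length change would be Σ αᵢΔT Lᵢ = 17.6×10⁻⁶×98×900 + 1.5×10⁻⁶×98×550 = 1.633 mm.
Since the ends are fixed, an axial force P builds up, equal in every segment, with P · Σ Lᵢ/(AᵢEᵢ) = δ_free.
Σ Lᵢ/(AᵢEᵢ) = 900/(900×110×10³) + 550/(1275×149×10³) = 1.199×10⁻⁵ mm/N.
Hence P = δ_free / Σ(L/AE) = 1.633/1.199×10⁻⁵ = 136.3 kN (compressive).

P ≈ 136 kN (compressive)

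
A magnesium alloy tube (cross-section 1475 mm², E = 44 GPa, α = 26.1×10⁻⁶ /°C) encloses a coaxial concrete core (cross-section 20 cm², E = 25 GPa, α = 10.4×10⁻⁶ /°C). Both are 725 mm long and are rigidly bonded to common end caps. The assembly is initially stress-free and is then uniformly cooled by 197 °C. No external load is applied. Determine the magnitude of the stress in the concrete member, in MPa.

Equilibrium of a rigid end plate with no external load gives equal and opposite internal forces ±P in the two members. Since α_{magnesium alloy} > α_{concrete}, cooling drives the magnesium alloy into tension and the concrete into compression.
Compatibility of the two members (thermal + elastic change equal): (α₁ − α₂)ΔT = P·[1/(A₁E₁) + 1/(A₂E₂)].
|α₁ − α₂|·ΔT = 15.7×10⁻⁶ × 197 = 0.003093.
1/(A₁E₁) + 1/(A₂E₂) = 1/(1475×44×10³) + 1/(2000×25×10³) = 3.541×10⁻⁸ N⁻¹.
So P = 0.003093 / 3.541×10⁻⁸ = 87.35 kN.
σ_{concrete} = P/A₂ = 87350/2000 = 43.67 MPa, compressive.

σ ≈ 43.7 MPa (compressive)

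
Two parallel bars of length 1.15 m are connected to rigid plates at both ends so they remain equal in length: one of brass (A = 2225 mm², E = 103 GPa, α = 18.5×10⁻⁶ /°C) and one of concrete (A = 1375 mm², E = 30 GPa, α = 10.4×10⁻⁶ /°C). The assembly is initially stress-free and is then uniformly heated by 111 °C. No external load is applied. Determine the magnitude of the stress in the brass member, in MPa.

Both members must finish at the same length. With the larger α, the brass tends to over-expand; the plates restrain it, putting the brass in compression and the concrete in tension. With no external load the two internal forces are equal and opposite, magnitude P.
Setting the final lengths equal and cancelling L: (α₁ − α₂)ΔT = P/(A₁E₁) + P/(A₂E₂).
|α₁ − α₂|·ΔT = 8.1×10⁻⁶ × 111 = 0.0008991.
1/(A₁E₁) + 1/(A₂E₂) = 1/(2225×103×10³) + 1/(1375×30×10³) = 2.861×10⁻⁸ N⁻¹.
P = 0.0008991 / 2.861×10⁻⁸ = 31430 N = 31.43 kN.
σ_{brass} = P/A₁ = 31430/2225 = 14.13 MPa, compressive.

σ ≈ 14.1 MPa (compressive)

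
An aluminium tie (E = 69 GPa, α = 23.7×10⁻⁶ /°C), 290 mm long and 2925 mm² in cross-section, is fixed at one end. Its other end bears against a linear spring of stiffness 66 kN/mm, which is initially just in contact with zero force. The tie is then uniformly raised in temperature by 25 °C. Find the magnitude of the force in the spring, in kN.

If the spring were absent the tie would lengthen by αΔT L = 23.7×10⁻⁶ × 25 × 290 = 0.1718 mm.
Let P be the compressive force at the spring. The tie shortens elastically by PL/(AE) and the spring compresses by P/k; together these equal δ_free.
P [ L/(AE) + 1/k ] = δ_free → P [ 290/(2925×69×10³) + 1/(66×10³) ] = 0.1718.
P = 0.1718 / 1.659×10⁻⁵ = 10360 N.

P ≈ 10.4 kN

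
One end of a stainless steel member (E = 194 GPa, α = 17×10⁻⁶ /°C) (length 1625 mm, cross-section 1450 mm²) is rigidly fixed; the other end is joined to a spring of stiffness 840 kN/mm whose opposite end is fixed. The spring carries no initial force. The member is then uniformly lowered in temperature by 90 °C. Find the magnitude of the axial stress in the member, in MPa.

σ ≈ 246 MPa (tensile)

The unrestrained thermal change is αΔT L = 17×10⁻⁶ × 90 × 1625 = 2.486 mm.
Let P be the tensile force in the spring. The member extends elastically by PL/(AE) and the spring stretches by P/k; together these equal δ_free.
So P = δ_free / [L/(AE) + 1/k] = 2.486 / [ 1625/(1450×194×10³) + 1/(840×10³) ].
P = 2.486 / 6.967×10⁻⁶ = 356800 N.
σ = P/A = 356800/1450 = 246.1 MPa.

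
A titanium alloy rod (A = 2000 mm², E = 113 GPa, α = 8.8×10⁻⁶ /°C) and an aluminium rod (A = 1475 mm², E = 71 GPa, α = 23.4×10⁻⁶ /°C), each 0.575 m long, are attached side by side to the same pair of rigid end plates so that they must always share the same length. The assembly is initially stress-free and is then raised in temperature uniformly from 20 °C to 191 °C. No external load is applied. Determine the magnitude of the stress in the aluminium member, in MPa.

σ ≈ 121 MPa (compressive)

The aluminium has the larger α, so on heating it would change length more than the titanium alloy if both were free. The rigid plates force a common final length, so the aluminium is put into compression and the titanium alloy into tension, with equal and opposite forces P (no external load).
Setting the final lengths equal and cancelling L: (α₁ − α₂)ΔT = P/(A₁E₁) + P/(A₂E₂).
|α₁ − α₂|·ΔT = 14.6×10⁻⁶ × 171 = 0.002497.
1/(A₁E₁) + 1/(A₂E₂) = 1/(2000×113×10³) + 1/(1475×71×10³) = 1.397×10⁻⁸ N⁻¹.
So P = 0.002497 / 1.397×10⁻⁸ = 178.7 kN.
σ_{aluminium} = P/A₂ = 178700/1475 = 121.1 MPa, compressive.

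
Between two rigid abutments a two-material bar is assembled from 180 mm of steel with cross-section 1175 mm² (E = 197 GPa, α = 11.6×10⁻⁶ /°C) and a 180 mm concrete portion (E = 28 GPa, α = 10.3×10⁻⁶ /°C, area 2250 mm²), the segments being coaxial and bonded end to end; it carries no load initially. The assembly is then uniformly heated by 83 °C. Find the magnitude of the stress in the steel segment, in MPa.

σ ≈ 76.6 MPa (compressive)

If the supports were absent, the total length change would be Σ αᵢΔT Lᵢ = 11.6×10⁻⁶×83×180 + 10.3×10⁻⁶×83×180 = 0.3272 mm.
The walls prevent any net length change, so an axial force P (same in every segment) develops. Compatibility: P · Σ Lᵢ/(AᵢEᵢ) = δ_free.
Σ Lᵢ/(AᵢEᵢ) = 180/(1175×197×10³) + 180/(2250×28×10³) = 3.635×10⁻⁶ mm/N.
Hence P = δ_free / Σ(L/AE) = 0.3272/3.635×10⁻⁶ = 90.02 kN (compressive).
σ_{steel} = P / A = 90020 / 1175 = 76.61 MPa.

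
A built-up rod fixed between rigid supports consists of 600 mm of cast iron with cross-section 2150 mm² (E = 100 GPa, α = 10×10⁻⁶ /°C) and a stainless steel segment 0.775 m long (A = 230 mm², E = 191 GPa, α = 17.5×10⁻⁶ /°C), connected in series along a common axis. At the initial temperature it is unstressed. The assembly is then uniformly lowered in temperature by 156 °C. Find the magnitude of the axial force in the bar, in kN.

P ≈ 149 kN (tensile)

With the walls removed the bar would change length by δ_free = Σ αᵢΔT Lᵢ = 10×10⁻⁶×156×600 + 17.5×10⁻⁶×156×775 = 3.052 mm.
The rigid supports impose zero overall length change; the single axial force P common to all segments must satisfy P Σ Lᵢ/(AᵢEᵢ) = δ_free.
Σ Lᵢ/(AᵢEᵢ) = 600/(2150×100×10³) + 775/(230×191×10³) = 2.043×10⁻⁵ mm/N.
Hence P = δ_free / Σ(L/AE) = 3.052/2.043×10⁻⁵ = 149.4 kN (tensile).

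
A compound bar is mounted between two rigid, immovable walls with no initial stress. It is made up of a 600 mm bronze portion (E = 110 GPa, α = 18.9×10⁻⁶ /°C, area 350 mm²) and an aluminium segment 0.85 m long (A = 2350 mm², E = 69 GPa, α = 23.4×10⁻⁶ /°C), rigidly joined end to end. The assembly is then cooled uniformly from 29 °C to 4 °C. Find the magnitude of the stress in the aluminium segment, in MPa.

Free thermal contraction of the whole bar: Σ αᵢΔT Lᵢ = 18.9×10⁻⁶×25×600 + 23.4×10⁻⁶×25×850 = 0.7807 mm.
The walls prevent any net length change, so an axial force P (same in every segment) develops. Compatibility: P · Σ Lᵢ/(AᵢEᵢ) = δ_free.
Σ Lᵢ/(AᵢEᵢ) = 600/(350×110×10³) + 850/(2350×69×10³) = 2.083×10⁻⁵ mm/N.
P = 0.7807 / 2.083×10⁻⁵ = 37490 N = 37.49 kN, tensile.
σ_{aluminium} = P / A = 37490 / 2350 = 15.95 MPa.

σ ≈ 16 MPa (tensile)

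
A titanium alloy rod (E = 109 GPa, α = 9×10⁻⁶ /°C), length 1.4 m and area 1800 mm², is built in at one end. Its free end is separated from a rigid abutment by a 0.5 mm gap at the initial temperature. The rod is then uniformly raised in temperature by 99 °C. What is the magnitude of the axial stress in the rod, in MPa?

If the wall were absent the rod would grow by αΔT L = 9×10⁻⁶ × 99 × 1400 = 1.247 mm.
This exceeds the 0.5 mm gap, so the wall pushes back. The portion of expansion that must be recovered elastically is δ_free − gap = 1.247 − 0.5 = 0.7474 mm.
That suppressed elongation corresponds to σ = E·Δ/L = 109×10³ × 0.7474/1400 = 58.19 MPa.

σ ≈ 58.2 MPa (compressive)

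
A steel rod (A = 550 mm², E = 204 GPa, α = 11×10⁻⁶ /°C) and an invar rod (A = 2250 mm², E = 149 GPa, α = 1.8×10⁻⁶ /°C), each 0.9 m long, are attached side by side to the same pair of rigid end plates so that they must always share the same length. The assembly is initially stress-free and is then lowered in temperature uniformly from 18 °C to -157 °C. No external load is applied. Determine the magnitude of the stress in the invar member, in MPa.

σ ≈ 60.2 MPa (compressive)

The steel has the larger α, so on cooling it would change length more than the invar if both were free. The rigid plates force a common final length, so the steel is put into tension and the invar into compression, with equal and opposite forces P (no external load).
Setting the final lengths equal and cancelling L: (α₁ − α₂)ΔT = P/(A₁E₁) + P/(A₂E₂).
|α₁ − α₂|·ΔT = 9.2×10⁻⁶ × 175 = 0.00161.
1/(A₁E₁) + 1/(A₂E₂) = 1/(550×204×10³) + 1/(2250×149×10³) = 1.19×10⁻⁸ N⁻¹.
So P = 0.00161 / 1.19×10⁻⁸ = 135.3 kN.
σ_{invar} = P/A₂ = 135300/2250 = 60.15 MPa, compressive.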